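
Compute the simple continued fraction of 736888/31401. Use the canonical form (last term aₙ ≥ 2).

[23; 2, 7, 12, 3, 18, 3]

736888 = 23*31401 + 14665
31401 = 2*14665 + 2071
14665 = 7*2071 + 168
2071 = 12*168 + 55
168 = 3*55 + 3
55 = 18*3 + 1
3 = 3*1 + 0  (stop)
So 736888/31401 = [23; 2, 7, 12, 3, 18, 3].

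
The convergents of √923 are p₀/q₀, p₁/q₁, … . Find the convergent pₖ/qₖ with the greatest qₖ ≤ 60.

√923 = [30; 2, 1, 1, 1, 2, 60, …] (period length 6).
Convergents:
  p_0/q_0 = 30/1
  p_1/q_1 = 61/2
  p_2/q_2 = 91/3
  p_3/q_3 = 152/5
  p_4/q_4 = 243/8
  p_5/q_5 = 638/21
  p_6/q_6 = 38523/1268
q_5 = 21 ≤ 60 < 1268 = q_6, so the answer is 638/21.

638/21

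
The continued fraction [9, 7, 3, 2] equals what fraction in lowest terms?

466/51

Fold from the inside: start with 2/1.
  3 + 1/2 = 7/2
  7 + 2/7 = 51/7
  9 + 7/51 = 466/51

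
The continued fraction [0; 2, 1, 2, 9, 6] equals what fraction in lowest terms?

171/458

Fold from the inside: start with 6/1.
  9 + 1/6 = 55/6
  2 + 6/55 = 116/55
  1 + 55/116 = 171/116
  2 + 116/171 = 458/171
  0 + 171/458 = 171/458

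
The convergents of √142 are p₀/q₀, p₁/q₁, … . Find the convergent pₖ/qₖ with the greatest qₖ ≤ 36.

√142 = [11; 1, 10, 1, 22, …] (period length 4).
Convergents:
  p_0/q_0 = 11/1
  p_1/q_1 = 12/1
  p_2/q_2 = 131/11
  p_3/q_3 = 143/12
  p_4/q_4 = 3277/275
q_3 = 12 ≤ 36 < 275 = q_4, so the answer is 143/12.

143/12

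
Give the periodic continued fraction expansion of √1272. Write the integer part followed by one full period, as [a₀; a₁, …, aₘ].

[35; 1, 1, 1, 70]

a₀ = ⌊√1272⌋ = 35.
With m₀=0, d₀=1 and mₖ₊₁ = dₖaₖ − mₖ, dₖ₊₁ = (n − mₖ₊₁²)/dₖ, aₖ₊₁ = ⌊(a₀+mₖ₊₁)/dₖ₊₁⌋:
  k=1: m=35, d=47, a=1
  k=2: m=12, d=24, a=1
  k=3: m=12, d=47, a=1
  k=4: m=35, d=1, a=70
d=1 and a=2a₀=70 at k=4, so the next step gives (m, d) = (35, 47) again — its k=1 value — and the period has length 4.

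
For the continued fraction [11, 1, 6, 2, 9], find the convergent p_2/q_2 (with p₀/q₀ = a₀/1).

Using pₖ = aₖpₖ₋₁ + pₖ₋₂, qₖ = aₖqₖ₋₁ + qₖ₋₂ (with p₋₁=1, p₋₂=0, q₋₁=0, q₋₂=1):
  k=0: a=11, p=11, q=1
  k=1: a=1, p=12, q=1
  k=2: a=6, p=83, q=7

83/7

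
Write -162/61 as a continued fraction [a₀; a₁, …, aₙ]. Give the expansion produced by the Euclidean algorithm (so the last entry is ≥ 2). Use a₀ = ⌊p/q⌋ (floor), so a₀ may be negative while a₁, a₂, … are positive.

[-3; 2, 1, 9, 2]

-162 = -3*61 + 21
61 = 2*21 + 19
21 = 1*19 + 2
19 = 9*2 + 1
2 = 2*1 + 0  (stop)
So -162/61 = [-3; 2, 1, 9, 2].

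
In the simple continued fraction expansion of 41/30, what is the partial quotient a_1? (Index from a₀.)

2

41 = 1·30 + 11   →  a_0 = 1
30 = 2·11 + 8   →  a_1 = 2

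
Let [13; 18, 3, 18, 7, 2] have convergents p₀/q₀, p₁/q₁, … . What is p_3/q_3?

Using pₖ = aₖpₖ₋₁ + pₖ₋₂, qₖ = aₖqₖ₋₁ + qₖ₋₂ (with p₋₁=1, p₋₂=0, q₋₁=0, q₋₂=1):
  k=0: a=13, p=13, q=1
  k=1: a=18, p=235, q=18
  k=2: a=3, p=718, q=55
  k=3: a=18, p=13159, q=1008

13159/1008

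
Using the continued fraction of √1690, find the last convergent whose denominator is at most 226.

√1690 = [41; 9, 8, 9, 82, …] (period length 4).
Convergents:
  p_0/q_0 = 41/1
  p_1/q_1 = 370/9
  p_2/q_2 = 3001/73
  p_3/q_3 = 27379/666
q_2 = 73 ≤ 226 < 666 = q_3, so the answer is 3001/73.

3001/73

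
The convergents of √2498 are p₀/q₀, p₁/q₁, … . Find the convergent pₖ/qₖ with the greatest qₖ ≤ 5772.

249850/4999

√2498 = [49; 1, 48, 1, 98, …] (period length 4).
Convergents:
  p_0/q_0 = 49/1
  p_1/q_1 = 50/1
  p_2/q_2 = 2449/49
  p_3/q_3 = 2499/50
  p_4/q_4 = 247351/4949
  p_5/q_5 = 249850/4999
  p_6/q_6 = 12240151/244901
q_5 = 4999 ≤ 5772 < 244901 = q_6, so the answer is 249850/4999.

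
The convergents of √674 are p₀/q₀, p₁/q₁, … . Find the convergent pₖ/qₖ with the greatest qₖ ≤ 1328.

34399/1325

√674 = [25; 1, 24, 1, 50, …] (period length 4).
Convergents:
  p_0/q_0 = 25/1
  p_1/q_1 = 26/1
  p_2/q_2 = 649/25
  p_3/q_3 = 675/26
  p_4/q_4 = 34399/1325
  p_5/q_5 = 35074/1351
q_4 = 1325 ≤ 1328 < 1351 = q_5, so the answer is 34399/1325.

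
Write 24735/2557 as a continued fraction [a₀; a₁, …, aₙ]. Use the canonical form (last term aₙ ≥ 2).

[9; 1, 2, 16, 17, 3]

24735 = 9·2557 + 1722
2557 = 1·1722 + 835
1722 = 2·835 + 52
835 = 16·52 + 3
52 = 17·3 + 1
3 = 3·1 + 0  (stop)
So 24735/2557 = [9; 1, 2, 16, 17, 3].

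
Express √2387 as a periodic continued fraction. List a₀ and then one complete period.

a₀ = ⌊√2387⌋ = 48.

[48; 1, 5, 1, 96]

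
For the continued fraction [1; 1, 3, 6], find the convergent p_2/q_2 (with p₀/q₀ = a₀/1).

7/4

Using pₖ = aₖpₖ₋₁ + pₖ₋₂, qₖ = aₖqₖ₋₁ + qₖ₋₂ (with p₋₁=1, p₋₂=0, q₋₁=0, q₋₂=1):
  k=0: a=1, p=1, q=1
  k=1: a=1, p=2, q=1
  k=2: a=3, p=7, q=4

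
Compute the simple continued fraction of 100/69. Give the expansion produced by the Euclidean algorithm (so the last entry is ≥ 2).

[1; 2, 4, 2, 3]

100 = 1*69 + 31
69 = 2*31 + 7
31 = 4*7 + 3
7 = 2*3 + 1
3 = 3*1 + 0  (stop)
So 100/69 = [1; 2, 4, 2, 3].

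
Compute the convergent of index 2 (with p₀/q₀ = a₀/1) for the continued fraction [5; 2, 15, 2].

170/31

Using pₖ = aₖpₖ₋₁ + pₖ₋₂, qₖ = aₖqₖ₋₁ + qₖ₋₂ (with p₋₁=1, p₋₂=0, q₋₁=0, q₋₂=1):
  k=0: a=5, p=5, q=1
  k=1: a=2, p=11, q=2
  k=2: a=15, p=170, q=31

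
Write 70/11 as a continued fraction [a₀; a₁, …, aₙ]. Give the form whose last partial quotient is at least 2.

70 = 6·11 + 4
11 = 2·4 + 3
4 = 1·3 + 1
3 = 3·1 + 0  (stop)
So 70/11 = [6; 2, 1, 3].

[6; 2, 1, 3]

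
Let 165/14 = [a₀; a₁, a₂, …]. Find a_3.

165 = 11·14 + 11   →  a_0 = 11
14 = 1·11 + 3   →  a_1 = 1
11 = 3·3 + 2   →  a_2 = 3
3 = 1·2 + 1   →  a_3 = 1

1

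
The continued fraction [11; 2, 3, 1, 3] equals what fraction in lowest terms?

389/34

Fold from the inside: start with 3/1.
  1 + 1/3 = 4/3
  3 + 3/4 = 15/4
  2 + 4/15 = 34/15
  11 + 15/34 = 389/34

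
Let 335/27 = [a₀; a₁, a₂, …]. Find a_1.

335 = 12·27 + 11   →  a_0 = 12
27 = 2·11 + 5   →  a_1 = 2

2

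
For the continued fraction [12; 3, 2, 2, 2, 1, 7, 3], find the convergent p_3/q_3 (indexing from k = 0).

209/17

Using pₖ = aₖpₖ₋₁ + pₖ₋₂, qₖ = aₖqₖ₋₁ + qₖ₋₂ (with p₋₁=1, p₋₂=0, q₋₁=0, q₋₂=1):
  k=0: a=12, p=12, q=1
  k=1: a=3, p=37, q=3
  k=2: a=2, p=86, q=7
  k=3: a=2, p=209, q=17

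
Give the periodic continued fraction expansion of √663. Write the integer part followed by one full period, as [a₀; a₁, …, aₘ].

[25; 1, 2, 1, 50]

a₀ = ⌊√663⌋ = 25.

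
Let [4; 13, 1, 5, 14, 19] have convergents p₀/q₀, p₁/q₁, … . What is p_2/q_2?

57/14

Using pₖ = aₖpₖ₋₁ + pₖ₋₂, qₖ = aₖqₖ₋₁ + qₖ₋₂ (with p₋₁=1, p₋₂=0, q₋₁=0, q₋₂=1):
  k=0: a=4, p=4, q=1
  k=1: a=13, p=53, q=13
  k=2: a=1, p=57, q=14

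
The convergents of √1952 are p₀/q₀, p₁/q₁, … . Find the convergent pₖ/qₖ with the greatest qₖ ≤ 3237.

118097/2673

√1952 = [44; 5, 1, 1, 21, 1, 1, 5, 88, …] (period length 8).
Convergents:
  p_0/q_0 = 44/1
  p_1/q_1 = 221/5
  p_2/q_2 = 265/6
  p_3/q_3 = 486/11
  p_4/q_4 = 10471/237
  p_5/q_5 = 10957/248
  p_6/q_6 = 21428/485
  p_7/q_7 = 118097/2673
  p_8/q_8 = 10413964/235709
q_7 = 2673 ≤ 3237 < 235709 = q_8, so the answer is 118097/2673.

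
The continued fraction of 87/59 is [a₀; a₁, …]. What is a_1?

2

87 = 1·59 + 28   →  a_0 = 1
59 = 2·28 + 3   →  a_1 = 2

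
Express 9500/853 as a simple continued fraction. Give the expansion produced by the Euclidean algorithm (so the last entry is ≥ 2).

[11; 7, 3, 2, 3, 1, 3]

9500 = 11×853 + 117
853 = 7×117 + 34
117 = 3×34 + 15
34 = 2×15 + 4
15 = 3×4 + 3
4 = 1×3 + 1
3 = 3×1 + 0  (stop)
So 9500/853 = [11; 7, 3, 2, 3, 1, 3].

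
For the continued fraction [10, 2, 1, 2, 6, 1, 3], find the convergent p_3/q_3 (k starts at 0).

Using pₖ = aₖpₖ₋₁ + pₖ₋₂, qₖ = aₖqₖ₋₁ + qₖ₋₂ (with p₋₁=1, p₋₂=0, q₋₁=0, q₋₂=1):
  k=0: a=10, p=10, q=1
  k=1: a=2, p=21, q=2
  k=2: a=1, p=31, q=3
  k=3: a=2, p=83, q=8

83/8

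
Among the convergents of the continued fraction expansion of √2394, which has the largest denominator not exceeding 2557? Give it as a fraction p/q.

√2394 = [48; 1, 12, 1, 96, …] (period length 4).
Convergents:
  p_0/q_0 = 48/1
  p_1/q_1 = 49/1
  p_2/q_2 = 636/13
  p_3/q_3 = 685/14
  p_4/q_4 = 66396/1357
  p_5/q_5 = 67081/1371
  p_6/q_6 = 871368/17809
q_5 = 1371 ≤ 2557 < 17809 = q_6, so the answer is 67081/1371.

67081/1371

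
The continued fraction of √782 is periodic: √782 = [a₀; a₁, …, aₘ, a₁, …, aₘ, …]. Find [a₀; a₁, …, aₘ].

a₀ = ⌊√782⌋ = 27.
With m₀=0, d₀=1 and mₖ₊₁ = dₖaₖ − mₖ, dₖ₊₁ = (n − mₖ₊₁²)/dₖ, aₖ₊₁ = ⌊(a₀+mₖ₊₁)/dₖ₊₁⌋:
  k=1: m=27, d=53, a=1
  k=2: m=26, d=2, a=26
  k=3: m=26, d=53, a=1
  k=4: m=27, d=1, a=54
d=1 and a=2a₀=54 at k=4, so the next step gives (m, d) = (27, 53) again — its k=1 value — and the period has length 4.

[27; 1, 26, 1, 54]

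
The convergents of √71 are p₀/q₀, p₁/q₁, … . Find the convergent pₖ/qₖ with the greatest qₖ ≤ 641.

3480/413

√71 = [8; 2, 2, 1, 7, 1, 2, 2, 16, …] (period length 8).
Convergents:
  p_0/q_0 = 8/1
  p_1/q_1 = 17/2
  p_2/q_2 = 42/5
  p_3/q_3 = 59/7
  p_4/q_4 = 455/54
  p_5/q_5 = 514/61
  p_6/q_6 = 1483/176
  p_7/q_7 = 3480/413
  p_8/q_8 = 57163/6784
q_7 = 413 ≤ 641 < 6784 = q_8, so the answer is 3480/413.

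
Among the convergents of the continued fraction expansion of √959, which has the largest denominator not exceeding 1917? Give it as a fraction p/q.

58529/1890

√959 = [30; 1, 29, 1, 60, …] (period length 4).
Convergents:
  p_0/q_0 = 30/1
  p_1/q_1 = 31/1
  p_2/q_2 = 929/30
  p_3/q_3 = 960/31
  p_4/q_4 = 58529/1890
  p_5/q_5 = 59489/1921
q_4 = 1890 ≤ 1917 < 1921 = q_5, so the answer is 58529/1890.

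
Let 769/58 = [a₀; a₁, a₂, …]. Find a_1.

3

769 = 13·58 + 15   →  a_0 = 13
58 = 3·15 + 13   →  a_1 = 3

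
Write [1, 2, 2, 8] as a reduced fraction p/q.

59/42

Using pₖ = aₖpₖ₋₁ + pₖ₋₂ and qₖ = aₖqₖ₋₁ + qₖ₋₂:
  k=0: a=1, p=1, q=1
  k=1: a=2, p=3, q=2
  k=2: a=2, p=7, q=5
  k=3: a=8, p=59, q=42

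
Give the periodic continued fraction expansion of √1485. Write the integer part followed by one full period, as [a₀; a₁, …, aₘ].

[38; 1, 1, 6, 1, 1, 76]

a₀ = ⌊√1485⌋ = 38.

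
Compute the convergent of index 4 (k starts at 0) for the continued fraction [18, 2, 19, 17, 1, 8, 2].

Using pₖ = aₖpₖ₋₁ + pₖ₋₂, qₖ = aₖqₖ₋₁ + qₖ₋₂ (with p₋₁=1, p₋₂=0, q₋₁=0, q₋₂=1):
  k=0: a=18, p=18, q=1
  k=1: a=2, p=37, q=2
  k=2: a=19, p=721, q=39
  k=3: a=17, p=12294, q=665
  k=4: a=1, p=13015, q=704

13015/704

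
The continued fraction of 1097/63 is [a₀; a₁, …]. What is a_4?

1097 = 17·63 + 26   →  a_0 = 17
63 = 2·26 + 11   →  a_1 = 2
26 = 2·11 + 4   →  a_2 = 2
11 = 2·4 + 3   →  a_3 = 2
4 = 1·3 + 1   →  a_4 = 1

1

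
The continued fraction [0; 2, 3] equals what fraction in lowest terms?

Fold from the inside: start with 3/1.
  2 + 1/3 = 7/3
  0 + 3/7 = 3/7

3/7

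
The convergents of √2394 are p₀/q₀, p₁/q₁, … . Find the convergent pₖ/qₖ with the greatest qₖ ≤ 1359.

66396/1357

√2394 = [48; 1, 12, 1, 96, …] (period length 4).
Convergents:
  p_0/q_0 = 48/1
  p_1/q_1 = 49/1
  p_2/q_2 = 636/13
  p_3/q_3 = 685/14
  p_4/q_4 = 66396/1357
  p_5/q_5 = 67081/1371
q_4 = 1357 ≤ 1359 < 1371 = q_5, so the answer is 66396/1357.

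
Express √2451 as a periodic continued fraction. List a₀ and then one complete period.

a₀ = ⌊√2451⌋ = 49.

[49; 1, 1, 32, 1, 1, 98]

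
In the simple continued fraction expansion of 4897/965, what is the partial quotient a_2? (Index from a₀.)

4897 = 5·965 + 72   →  a_0 = 5
965 = 13·72 + 29   →  a_1 = 13
72 = 2·29 + 14   →  a_2 = 2

2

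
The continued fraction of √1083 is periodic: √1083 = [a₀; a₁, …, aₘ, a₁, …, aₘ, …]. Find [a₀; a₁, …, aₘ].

a₀ = ⌊√1083⌋ = 32.

[32; 1, 9, 1, 64]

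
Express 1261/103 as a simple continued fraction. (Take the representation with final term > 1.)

1261 = 12×103 + 25
103 = 4×25 + 3
25 = 8×3 + 1
3 = 3×1 + 0  (stop)
So 1261/103 = [12; 4, 8, 3].

[12; 4, 8, 3]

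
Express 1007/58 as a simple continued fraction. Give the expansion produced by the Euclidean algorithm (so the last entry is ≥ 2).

1007 = 17×58 + 21
58 = 2×21 + 16
21 = 1×16 + 5
16 = 3×5 + 1
5 = 5×1 + 0  (stop)
So 1007/58 = [17; 2, 1, 3, 5].

[17; 2, 1, 3, 5]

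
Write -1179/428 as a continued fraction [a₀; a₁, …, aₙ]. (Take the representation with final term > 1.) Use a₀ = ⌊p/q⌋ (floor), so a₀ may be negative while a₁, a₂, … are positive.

[-3; 4, 13, 8]

-1179 = -3*428 + 105
428 = 4*105 + 8
105 = 13*8 + 1
8 = 8*1 + 0  (stop)
So -1179/428 = [-3; 4, 13, 8].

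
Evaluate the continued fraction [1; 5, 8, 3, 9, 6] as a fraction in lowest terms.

Fold from the inside: start with 6/1.
  9 + 1/6 = 55/6
  3 + 6/55 = 171/55
  8 + 55/171 = 1423/171
  5 + 171/1423 = 7286/1423
  1 + 1423/7286 = 8709/7286

8709/7286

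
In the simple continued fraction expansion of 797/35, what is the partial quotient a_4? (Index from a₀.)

797 = 22·35 + 27   →  a_0 = 22
35 = 1·27 + 8   →  a_1 = 1
27 = 3·8 + 3   →  a_2 = 3
8 = 2·3 + 2   →  a_3 = 2
3 = 1·2 + 1   →  a_4 = 1

1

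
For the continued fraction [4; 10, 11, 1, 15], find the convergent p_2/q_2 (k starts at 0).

Using pₖ = aₖpₖ₋₁ + pₖ₋₂, qₖ = aₖqₖ₋₁ + qₖ₋₂ (with p₋₁=1, p₋₂=0, q₋₁=0, q₋₂=1):
  k=0: a=4, p=4, q=1
  k=1: a=10, p=41, q=10
  k=2: a=11, p=455, q=111

455/111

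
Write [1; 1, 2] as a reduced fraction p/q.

5/3

Fold from the inside: start with 2/1.
  1 + 1/2 = 3/2
  1 + 2/3 = 5/3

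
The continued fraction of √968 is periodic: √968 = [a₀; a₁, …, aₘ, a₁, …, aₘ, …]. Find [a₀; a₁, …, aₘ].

a₀ = ⌊√968⌋ = 31.
With m₀=0, d₀=1 and mₖ₊₁ = dₖaₖ − mₖ, dₖ₊₁ = (n − mₖ₊₁²)/dₖ, aₖ₊₁ = ⌊(a₀+mₖ₊₁)/dₖ₊₁⌋:
  k=1: m=31, d=7, a=8
  k=2: m=25, d=49, a=1
  k=3: m=24, d=8, a=6
  k=4: m=24, d=49, a=1
  k=5: m=25, d=7, a=8
  k=6: m=31, d=1, a=62
d=1 and a=2a₀=62 at k=6, so the next step gives (m, d) = (31, 7) again — its k=1 value — and the period has length 6.

[31; 8, 1, 6, 1, 8, 62]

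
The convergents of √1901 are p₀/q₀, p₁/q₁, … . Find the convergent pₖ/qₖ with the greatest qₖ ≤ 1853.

57073/1309

√1901 = [43; 1, 1, 1, 1, 86, …] (period length 5).
Convergents:
  p_0/q_0 = 43/1
  p_1/q_1 = 44/1
  p_2/q_2 = 87/2
  p_3/q_3 = 131/3
  p_4/q_4 = 218/5
  p_5/q_5 = 18879/433
  p_6/q_6 = 19097/438
  p_7/q_7 = 37976/871
  p_8/q_8 = 57073/1309
  p_9/q_9 = 95049/2180
q_8 = 1309 ≤ 1853 < 2180 = q_9, so the answer is 57073/1309.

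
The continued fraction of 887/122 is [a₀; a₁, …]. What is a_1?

3

887 = 7·122 + 33   →  a_0 = 7
122 = 3·33 + 23   →  a_1 = 3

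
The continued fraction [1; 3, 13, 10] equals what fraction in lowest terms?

Fold from the inside: start with 10/1.
  13 + 1/10 = 131/10
  3 + 10/131 = 403/131
  1 + 131/403 = 534/403

534/403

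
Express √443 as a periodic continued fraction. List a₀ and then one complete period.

[21; 21, 42]

a₀ = ⌊√443⌋ = 21.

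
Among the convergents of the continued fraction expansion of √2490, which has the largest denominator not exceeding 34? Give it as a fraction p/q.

√2490 = [49; 1, 8, 1, 98, …] (period length 4).
Convergents:
  p_0/q_0 = 49/1
  p_1/q_1 = 50/1
  p_2/q_2 = 449/9
  p_3/q_3 = 499/10
  p_4/q_4 = 49351/989
q_3 = 10 ≤ 34 < 989 = q_4, so the answer is 499/10.

499/10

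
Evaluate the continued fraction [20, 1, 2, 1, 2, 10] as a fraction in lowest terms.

2363/114

Fold from the inside: start with 10/1.
  2 + 1/10 = 21/10
  1 + 10/21 = 31/21
  2 + 21/31 = 83/31
  1 + 31/83 = 114/83
  20 + 83/114 = 2363/114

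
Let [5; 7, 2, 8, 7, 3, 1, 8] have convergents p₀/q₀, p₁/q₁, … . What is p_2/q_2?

77/15

Using pₖ = aₖpₖ₋₁ + pₖ₋₂, qₖ = aₖqₖ₋₁ + qₖ₋₂ (with p₋₁=1, p₋₂=0, q₋₁=0, q₋₂=1):
  k=0: a=5, p=5, q=1
  k=1: a=7, p=36, q=7
  k=2: a=2, p=77, q=15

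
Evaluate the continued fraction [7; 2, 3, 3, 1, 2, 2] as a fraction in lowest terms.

Fold from the inside: start with 2/1.
  2 + 1/2 = 5/2
  1 + 2/5 = 7/5
  3 + 5/7 = 26/7
  3 + 7/26 = 85/26
  2 + 26/85 = 196/85
  7 + 85/196 = 1457/196

1457/196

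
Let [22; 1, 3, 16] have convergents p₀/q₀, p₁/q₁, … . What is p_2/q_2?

91/4

Using pₖ = aₖpₖ₋₁ + pₖ₋₂, qₖ = aₖqₖ₋₁ + qₖ₋₂ (with p₋₁=1, p₋₂=0, q₋₁=0, q₋₂=1):
  k=0: a=22, p=22, q=1
  k=1: a=1, p=23, q=1
  k=2: a=3, p=91, q=4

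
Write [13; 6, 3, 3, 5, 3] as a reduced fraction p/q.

14014/1065

Fold from the inside: start with 3/1.
  5 + 1/3 = 16/3
  3 + 3/16 = 51/16
  3 + 16/51 = 169/51
  6 + 51/169 = 1065/169
  13 + 169/1065 = 14014/1065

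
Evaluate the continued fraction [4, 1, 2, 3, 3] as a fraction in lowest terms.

155/33

Fold from the inside: start with 3/1.
  3 + 1/3 = 10/3
  2 + 3/10 = 23/10
  1 + 10/23 = 33/23
  4 + 23/33 = 155/33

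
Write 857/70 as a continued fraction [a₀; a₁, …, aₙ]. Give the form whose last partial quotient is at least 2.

857 = 12*70 + 17
70 = 4*17 + 2
17 = 8*2 + 1
2 = 2*1 + 0  (stop)
So 857/70 = [12; 4, 8, 2].

[12; 4, 8, 2]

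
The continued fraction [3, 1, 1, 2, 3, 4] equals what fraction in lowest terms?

Fold from the inside: start with 4/1.
  3 + 1/4 = 13/4
  2 + 4/13 = 30/13
  1 + 13/30 = 43/30
  1 + 30/43 = 73/43
  3 + 43/73 = 262/73

262/73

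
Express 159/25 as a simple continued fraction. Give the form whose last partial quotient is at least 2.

159 = 6·25 + 9
25 = 2·9 + 7
9 = 1·7 + 2
7 = 3·2 + 1
2 = 2·1 + 0  (stop)
So 159/25 = [6; 2, 1, 3, 2].

[6; 2, 1, 3, 2]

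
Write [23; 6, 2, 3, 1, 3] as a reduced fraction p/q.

Fold from the inside: start with 3/1.
  1 + 1/3 = 4/3
  3 + 3/4 = 15/4
  2 + 4/15 = 34/15
  6 + 15/34 = 219/34
  23 + 34/219 = 5071/219

5071/219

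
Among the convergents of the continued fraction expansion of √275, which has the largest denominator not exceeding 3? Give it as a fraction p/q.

33/2

√275 = [16; 1, 1, 2, 1, 1, 32, …] (period length 6).
Convergents:
  p_0/q_0 = 16/1
  p_1/q_1 = 17/1
  p_2/q_2 = 33/2
  p_3/q_3 = 83/5
q_2 = 2 ≤ 3 < 5 = q_3, so the answer is 33/2.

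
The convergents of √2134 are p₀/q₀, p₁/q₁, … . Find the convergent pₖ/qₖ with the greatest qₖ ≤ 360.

9701/210

√2134 = [46; 5, 8, 5, 92, …] (period length 4).
Convergents:
  p_0/q_0 = 46/1
  p_1/q_1 = 231/5
  p_2/q_2 = 1894/41
  p_3/q_3 = 9701/210
  p_4/q_4 = 894386/19361
q_3 = 210 ≤ 360 < 19361 = q_4, so the answer is 9701/210.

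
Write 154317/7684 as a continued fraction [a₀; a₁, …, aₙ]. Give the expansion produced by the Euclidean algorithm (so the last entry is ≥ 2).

154317 = 20·7684 + 637
7684 = 12·637 + 40
637 = 15·40 + 37
40 = 1·37 + 3
37 = 12·3 + 1
3 = 3·1 + 0  (stop)
So 154317/7684 = [20; 12, 15, 1, 12, 3].

[20; 12, 15, 1, 12, 3]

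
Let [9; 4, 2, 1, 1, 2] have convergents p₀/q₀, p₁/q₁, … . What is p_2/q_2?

83/9

Using pₖ = aₖpₖ₋₁ + pₖ₋₂, qₖ = aₖqₖ₋₁ + qₖ₋₂ (with p₋₁=1, p₋₂=0, q₋₁=0, q₋₂=1):
  k=0: a=9, p=9, q=1
  k=1: a=4, p=37, q=4
  k=2: a=2, p=83, q=9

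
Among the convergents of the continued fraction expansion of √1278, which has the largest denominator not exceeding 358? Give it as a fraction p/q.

√1278 = [35; 1, 2, 1, 70, …] (period length 4).
Convergents:
  p_0/q_0 = 35/1
  p_1/q_1 = 36/1
  p_2/q_2 = 107/3
  p_3/q_3 = 143/4
  p_4/q_4 = 10117/283
  p_5/q_5 = 10260/287
  p_6/q_6 = 30637/857
q_5 = 287 ≤ 358 < 857 = q_6, so the answer is 10260/287.

10260/287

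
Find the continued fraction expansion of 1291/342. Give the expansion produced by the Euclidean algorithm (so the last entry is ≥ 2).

[3; 1, 3, 2, 3, 1, 3, 2]

1291 = 3*342 + 265
342 = 1*265 + 77
265 = 3*77 + 34
77 = 2*34 + 9
34 = 3*9 + 7
9 = 1*7 + 2
7 = 3*2 + 1
2 = 2*1 + 0  (stop)
So 1291/342 = [3; 1, 3, 2, 3, 1, 3, 2].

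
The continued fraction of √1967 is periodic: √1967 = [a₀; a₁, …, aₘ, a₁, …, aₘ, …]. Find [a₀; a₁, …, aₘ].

[44; 2, 1, 5, 1, 2, 88]

a₀ = ⌊√1967⌋ = 44.
With m₀=0, d₀=1 and mₖ₊₁ = dₖaₖ − mₖ, dₖ₊₁ = (n − mₖ₊₁²)/dₖ, aₖ₊₁ = ⌊(a₀+mₖ₊₁)/dₖ₊₁⌋:
  k=1: m=44, d=31, a=2
  k=2: m=18, d=53, a=1
  k=3: m=35, d=14, a=5
  k=4: m=35, d=53, a=1
  k=5: m=18, d=31, a=2
  k=6: m=44, d=1, a=88
d=1 and a=2a₀=88 at k=6, so the next step gives (m, d) = (44, 31) again — its k=1 value — and the period has length 6.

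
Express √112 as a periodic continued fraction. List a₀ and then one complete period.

[10; 1, 1, 2, 1, 1, 20]

a₀ = ⌊√112⌋ = 10.
With m₀=0, d₀=1 and mₖ₊₁ = dₖaₖ − mₖ, dₖ₊₁ = (n − mₖ₊₁²)/dₖ, aₖ₊₁ = ⌊(a₀+mₖ₊₁)/dₖ₊₁⌋:
  k=1: m=10, d=12, a=1
  k=2: m=2, d=9, a=1
  k=3: m=7, d=7, a=2
  k=4: m=7, d=9, a=1
  k=5: m=2, d=12, a=1
  k=6: m=10, d=1, a=20
d=1 and a=2a₀=20 at k=6, so the next step gives (m, d) = (10, 12) again — its k=1 value — and the period has length 6.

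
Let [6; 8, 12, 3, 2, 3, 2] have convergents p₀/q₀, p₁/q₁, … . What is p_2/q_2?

Using pₖ = aₖpₖ₋₁ + pₖ₋₂, qₖ = aₖqₖ₋₁ + qₖ₋₂ (with p₋₁=1, p₋₂=0, q₋₁=0, q₋₂=1):
  k=0: a=6, p=6, q=1
  k=1: a=8, p=49, q=8
  k=2: a=12, p=594, q=97

594/97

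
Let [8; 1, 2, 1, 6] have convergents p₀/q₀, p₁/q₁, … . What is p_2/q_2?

26/3

Using pₖ = aₖpₖ₋₁ + pₖ₋₂, qₖ = aₖqₖ₋₁ + qₖ₋₂ (with p₋₁=1, p₋₂=0, q₋₁=0, q₋₂=1):
  k=0: a=8, p=8, q=1
  k=1: a=1, p=9, q=1
  k=2: a=2, p=26, q=3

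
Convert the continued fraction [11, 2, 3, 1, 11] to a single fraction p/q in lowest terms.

1213/106

Using pₖ = aₖpₖ₋₁ + pₖ₋₂ and qₖ = aₖqₖ₋₁ + qₖ₋₂:
  k=0: a=11, p=11, q=1
  k=1: a=2, p=23, q=2
  k=2: a=3, p=80, q=7
  k=3: a=1, p=103, q=9
  k=4: a=11, p=1213, q=106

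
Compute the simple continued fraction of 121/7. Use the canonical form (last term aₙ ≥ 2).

121 = 17×7 + 2
7 = 3×2 + 1
2 = 2×1 + 0  (stop)
So 121/7 = [17; 3, 2].

[17; 3, 2]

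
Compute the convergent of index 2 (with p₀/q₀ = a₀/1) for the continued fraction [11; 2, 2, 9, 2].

Using pₖ = aₖpₖ₋₁ + pₖ₋₂, qₖ = aₖqₖ₋₁ + qₖ₋₂ (with p₋₁=1, p₋₂=0, q₋₁=0, q₋₂=1):
  k=0: a=11, p=11, q=1
  k=1: a=2, p=23, q=2
  k=2: a=2, p=57, q=5

57/5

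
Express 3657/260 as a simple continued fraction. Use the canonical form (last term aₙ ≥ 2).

3657 = 14×260 + 17
260 = 15×17 + 5
17 = 3×5 + 2
5 = 2×2 + 1
2 = 2×1 + 0  (stop)
So 3657/260 = [14; 15, 3, 2, 2].

[14; 15, 3, 2, 2]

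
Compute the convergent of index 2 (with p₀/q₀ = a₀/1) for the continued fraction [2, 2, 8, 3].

42/17

Using pₖ = aₖpₖ₋₁ + pₖ₋₂, qₖ = aₖqₖ₋₁ + qₖ₋₂ (with p₋₁=1, p₋₂=0, q₋₁=0, q₋₂=1):
  k=0: a=2, p=2, q=1
  k=1: a=2, p=5, q=2
  k=2: a=8, p=42, q=17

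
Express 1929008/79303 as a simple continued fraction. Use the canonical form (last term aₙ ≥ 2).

1929008 = 24*79303 + 25736
79303 = 3*25736 + 2095
25736 = 12*2095 + 596
2095 = 3*596 + 307
596 = 1*307 + 289
307 = 1*289 + 18
289 = 16*18 + 1
18 = 18*1 + 0  (stop)
So 1929008/79303 = [24; 3, 12, 3, 1, 1, 16, 18].

[24; 3, 12, 3, 1, 1, 16, 18]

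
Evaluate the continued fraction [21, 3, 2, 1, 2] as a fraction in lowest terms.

Fold from the inside: start with 2/1.
  1 + 1/2 = 3/2
  2 + 2/3 = 8/3
  3 + 3/8 = 27/8
  21 + 8/27 = 575/27

575/27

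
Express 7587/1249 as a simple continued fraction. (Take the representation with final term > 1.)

7587 = 6×1249 + 93
1249 = 13×93 + 40
93 = 2×40 + 13
40 = 3×13 + 1
13 = 13×1 + 0  (stop)
So 7587/1249 = [6; 13, 2, 3, 13].

[6; 13, 2, 3, 13]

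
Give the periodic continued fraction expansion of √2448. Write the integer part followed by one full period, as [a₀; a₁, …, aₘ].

[49; 2, 10, 2, 98]

a₀ = ⌊√2448⌋ = 49.
With m₀=0, d₀=1 and mₖ₊₁ = dₖaₖ − mₖ, dₖ₊₁ = (n − mₖ₊₁²)/dₖ, aₖ₊₁ = ⌊(a₀+mₖ₊₁)/dₖ₊₁⌋:
  k=1: m=49, d=47, a=2
  k=2: m=45, d=9, a=10
  k=3: m=45, d=47, a=2
  k=4: m=49, d=1, a=98
d=1 and a=2a₀=98 at k=4, so the next step gives (m, d) = (49, 47) again — its k=1 value — and the period has length 4.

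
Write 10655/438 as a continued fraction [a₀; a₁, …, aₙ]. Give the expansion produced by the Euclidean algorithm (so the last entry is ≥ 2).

10655 = 24·438 + 143
438 = 3·143 + 9
143 = 15·9 + 8
9 = 1·8 + 1
8 = 8·1 + 0  (stop)
So 10655/438 = [24; 3, 15, 1, 8].

[24; 3, 15, 1, 8]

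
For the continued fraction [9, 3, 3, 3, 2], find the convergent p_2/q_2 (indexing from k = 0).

93/10

Using pₖ = aₖpₖ₋₁ + pₖ₋₂, qₖ = aₖqₖ₋₁ + qₖ₋₂ (with p₋₁=1, p₋₂=0, q₋₁=0, q₋₂=1):
  k=0: a=9, p=9, q=1
  k=1: a=3, p=28, q=3
  k=2: a=3, p=93, q=10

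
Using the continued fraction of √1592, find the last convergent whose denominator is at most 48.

√1592 = [39; 1, 8, 1, 78, …] (period length 4).
Convergents:
  p_0/q_0 = 39/1
  p_1/q_1 = 40/1
  p_2/q_2 = 359/9
  p_3/q_3 = 399/10
  p_4/q_4 = 31481/789
q_3 = 10 ≤ 48 < 789 = q_4, so the answer is 399/10.

399/10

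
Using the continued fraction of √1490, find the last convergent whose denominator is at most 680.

√1490 = [38; 1, 1, 1, 1, 76, …] (period length 5).
Convergents:
  p_0/q_0 = 38/1
  p_1/q_1 = 39/1
  p_2/q_2 = 77/2
  p_3/q_3 = 116/3
  p_4/q_4 = 193/5
  p_5/q_5 = 14784/383
  p_6/q_6 = 14977/388
  p_7/q_7 = 29761/771
q_6 = 388 ≤ 680 < 771 = q_7, so the answer is 14977/388.

14977/388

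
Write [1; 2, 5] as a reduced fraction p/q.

Fold from the inside: start with 5/1.
  2 + 1/5 = 11/5
  1 + 5/11 = 16/11

16/11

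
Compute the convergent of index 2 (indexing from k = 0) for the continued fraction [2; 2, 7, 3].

Using pₖ = aₖpₖ₋₁ + pₖ₋₂, qₖ = aₖqₖ₋₁ + qₖ₋₂ (with p₋₁=1, p₋₂=0, q₋₁=0, q₋₂=1):
  k=0: a=2, p=2, q=1
  k=1: a=2, p=5, q=2
  k=2: a=7, p=37, q=15

37/15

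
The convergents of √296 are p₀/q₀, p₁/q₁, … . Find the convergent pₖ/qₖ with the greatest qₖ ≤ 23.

86/5

√296 = [17; 4, 1, 7, 1, 4, 34, …] (period length 6).
Convergents:
  p_0/q_0 = 17/1
  p_1/q_1 = 69/4
  p_2/q_2 = 86/5
  p_3/q_3 = 671/39
q_2 = 5 ≤ 23 < 39 = q_3, so the answer is 86/5.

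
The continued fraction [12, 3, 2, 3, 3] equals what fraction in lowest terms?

Fold from the inside: start with 3/1.
  3 + 1/3 = 10/3
  2 + 3/10 = 23/10
  3 + 10/23 = 79/23
  12 + 23/79 = 971/79

971/79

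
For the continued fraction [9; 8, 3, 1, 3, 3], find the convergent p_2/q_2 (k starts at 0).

Using pₖ = aₖpₖ₋₁ + pₖ₋₂, qₖ = aₖqₖ₋₁ + qₖ₋₂ (with p₋₁=1, p₋₂=0, q₋₁=0, q₋₂=1):
  k=0: a=9, p=9, q=1
  k=1: a=8, p=73, q=8
  k=2: a=3, p=228, q=25

228/25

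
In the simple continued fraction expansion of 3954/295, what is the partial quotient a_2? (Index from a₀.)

2

3954 = 13·295 + 119   →  a_0 = 13
295 = 2·119 + 57   →  a_1 = 2
119 = 2·57 + 5   →  a_2 = 2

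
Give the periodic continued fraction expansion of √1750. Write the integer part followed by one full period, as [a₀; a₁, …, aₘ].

a₀ = ⌊√1750⌋ = 41.

[41; 1, 4, 1, 82]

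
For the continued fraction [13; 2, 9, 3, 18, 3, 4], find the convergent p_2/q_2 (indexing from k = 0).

256/19

Using pₖ = aₖpₖ₋₁ + pₖ₋₂, qₖ = aₖqₖ₋₁ + qₖ₋₂ (with p₋₁=1, p₋₂=0, q₋₁=0, q₋₂=1):
  k=0: a=13, p=13, q=1
  k=1: a=2, p=27, q=2
  k=2: a=9, p=256, q=19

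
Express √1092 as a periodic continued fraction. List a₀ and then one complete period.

[33; 22, 66]

a₀ = ⌊√1092⌋ = 33.
With m₀=0, d₀=1 and mₖ₊₁ = dₖaₖ − mₖ, dₖ₊₁ = (n − mₖ₊₁²)/dₖ, aₖ₊₁ = ⌊(a₀+mₖ₊₁)/dₖ₊₁⌋:
  k=1: m=33, d=3, a=22
  k=2: m=33, d=1, a=66
d=1 and a=2a₀=66 at k=2, so the next step gives (m, d) = (33, 3) again — its k=1 value — and the period has length 2.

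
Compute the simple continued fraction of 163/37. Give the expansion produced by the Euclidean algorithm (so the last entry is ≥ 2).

163 = 4×37 + 15
37 = 2×15 + 7
15 = 2×7 + 1
7 = 7×1 + 0  (stop)
So 163/37 = [4; 2, 2, 7].

[4; 2, 2, 7]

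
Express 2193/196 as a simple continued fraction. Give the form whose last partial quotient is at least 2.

2193 = 11×196 + 37
196 = 5×37 + 11
37 = 3×11 + 4
11 = 2×4 + 3
4 = 1×3 + 1
3 = 3×1 + 0  (stop)
So 2193/196 = [11; 5, 3, 2, 1, 3].

[11; 5, 3, 2, 1, 3]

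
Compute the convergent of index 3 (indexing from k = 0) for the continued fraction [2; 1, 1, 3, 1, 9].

Using pₖ = aₖpₖ₋₁ + pₖ₋₂, qₖ = aₖqₖ₋₁ + qₖ₋₂ (with p₋₁=1, p₋₂=0, q₋₁=0, q₋₂=1):
  k=0: a=2, p=2, q=1
  k=1: a=1, p=3, q=1
  k=2: a=1, p=5, q=2
  k=3: a=3, p=18, q=7

18/7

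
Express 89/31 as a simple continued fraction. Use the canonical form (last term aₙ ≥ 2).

89 = 2*31 + 27
31 = 1*27 + 4
27 = 6*4 + 3
4 = 1*3 + 1
3 = 3*1 + 0  (stop)
So 89/31 = [2; 1, 6, 1, 3].

[2; 1, 6, 1, 3]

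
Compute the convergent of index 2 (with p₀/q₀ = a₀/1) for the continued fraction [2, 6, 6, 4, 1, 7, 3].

Using pₖ = aₖpₖ₋₁ + pₖ₋₂, qₖ = aₖqₖ₋₁ + qₖ₋₂ (with p₋₁=1, p₋₂=0, q₋₁=0, q₋₂=1):
  k=0: a=2, p=2, q=1
  k=1: a=6, p=13, q=6
  k=2: a=6, p=80, q=37

80/37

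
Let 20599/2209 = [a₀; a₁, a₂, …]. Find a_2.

13

20599 = 9·2209 + 718   →  a_0 = 9
2209 = 3·718 + 55   →  a_1 = 3
718 = 13·55 + 3   →  a_2 = 13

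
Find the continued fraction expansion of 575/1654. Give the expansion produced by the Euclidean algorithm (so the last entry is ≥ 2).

[0; 2, 1, 7, 10, 7]

575 = 0×1654 + 575
1654 = 2×575 + 504
575 = 1×504 + 71
504 = 7×71 + 7
71 = 10×7 + 1
7 = 7×1 + 0  (stop)
So 575/1654 = [0; 2, 1, 7, 10, 7].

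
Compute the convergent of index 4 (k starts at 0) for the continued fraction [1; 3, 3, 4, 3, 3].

Using pₖ = aₖpₖ₋₁ + pₖ₋₂, qₖ = aₖqₖ₋₁ + qₖ₋₂ (with p₋₁=1, p₋₂=0, q₋₁=0, q₋₂=1):
  k=0: a=1, p=1, q=1
  k=1: a=3, p=4, q=3
  k=2: a=3, p=13, q=10
  k=3: a=4, p=56, q=43
  k=4: a=3, p=181, q=139

181/139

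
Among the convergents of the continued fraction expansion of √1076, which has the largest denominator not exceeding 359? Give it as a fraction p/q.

√1076 = [32; 1, 4, 16, 4, 1, 64, …] (period length 6).
Convergents:
  p_0/q_0 = 32/1
  p_1/q_1 = 33/1
  p_2/q_2 = 164/5
  p_3/q_3 = 2657/81
  p_4/q_4 = 10792/329
  p_5/q_5 = 13449/410
q_4 = 329 ≤ 359 < 410 = q_5, so the answer is 10792/329.

10792/329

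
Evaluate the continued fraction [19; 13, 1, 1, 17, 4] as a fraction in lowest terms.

Using pₖ = aₖpₖ₋₁ + pₖ₋₂ and qₖ = aₖqₖ₋₁ + qₖ₋₂:
  k=0: a=19, p=19, q=1
  k=1: a=13, p=248, q=13
  k=2: a=1, p=267, q=14
  k=3: a=1, p=515, q=27
  k=4: a=17, p=9022, q=473
  k=5: a=4, p=36603, q=1919

36603/1919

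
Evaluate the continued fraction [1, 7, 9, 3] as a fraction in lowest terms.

227/199

Fold from the inside: start with 3/1.
  9 + 1/3 = 28/3
  7 + 3/28 = 199/28
  1 + 28/199 = 227/199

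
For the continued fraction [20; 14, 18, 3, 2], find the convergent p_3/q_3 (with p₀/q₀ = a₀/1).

Using pₖ = aₖpₖ₋₁ + pₖ₋₂, qₖ = aₖqₖ₋₁ + qₖ₋₂ (with p₋₁=1, p₋₂=0, q₋₁=0, q₋₂=1):
  k=0: a=20, p=20, q=1
  k=1: a=14, p=281, q=14
  k=2: a=18, p=5078, q=253
  k=3: a=3, p=15515, q=773

15515/773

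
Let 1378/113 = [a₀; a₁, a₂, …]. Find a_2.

7

1378 = 12·113 + 22   →  a_0 = 12
113 = 5·22 + 3   →  a_1 = 5
22 = 7·3 + 1   →  a_2 = 7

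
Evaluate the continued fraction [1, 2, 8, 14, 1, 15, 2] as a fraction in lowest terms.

12424/8447

Fold from the inside: start with 2/1.
  15 + 1/2 = 31/2
  1 + 2/31 = 33/31
  14 + 31/33 = 493/33
  8 + 33/493 = 3977/493
  2 + 493/3977 = 8447/3977
  1 + 3977/8447 = 12424/8447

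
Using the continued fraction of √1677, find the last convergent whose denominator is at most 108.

√1677 = [40; 1, 19, 2, 19, 1, 80, …] (period length 6).
Convergents:
  p_0/q_0 = 40/1
  p_1/q_1 = 41/1
  p_2/q_2 = 819/20
  p_3/q_3 = 1679/41
  p_4/q_4 = 32720/799
q_3 = 41 ≤ 108 < 799 = q_4, so the answer is 1679/41.

1679/41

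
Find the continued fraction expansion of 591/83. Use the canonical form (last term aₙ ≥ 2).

[7; 8, 3, 3]

591 = 7*83 + 10
83 = 8*10 + 3
10 = 3*3 + 1
3 = 3*1 + 0  (stop)
So 591/83 = [7; 8, 3, 3].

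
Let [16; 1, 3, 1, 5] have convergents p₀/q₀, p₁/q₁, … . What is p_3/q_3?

84/5

Using pₖ = aₖpₖ₋₁ + pₖ₋₂, qₖ = aₖqₖ₋₁ + qₖ₋₂ (with p₋₁=1, p₋₂=0, q₋₁=0, q₋₂=1):
  k=0: a=16, p=16, q=1
  k=1: a=1, p=17, q=1
  k=2: a=3, p=67, q=4
  k=3: a=1, p=84, q=5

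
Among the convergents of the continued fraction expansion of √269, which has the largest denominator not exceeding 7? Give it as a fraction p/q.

82/5

√269 = [16; 2, 2, 32, …] (period length 3).
Convergents:
  p_0/q_0 = 16/1
  p_1/q_1 = 33/2
  p_2/q_2 = 82/5
  p_3/q_3 = 2657/162
q_2 = 5 ≤ 7 < 162 = q_3, so the answer is 82/5.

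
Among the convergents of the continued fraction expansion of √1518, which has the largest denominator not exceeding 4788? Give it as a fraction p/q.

78975/2027

√1518 = [38; 1, 24, 1, 76, …] (period length 4).
Convergents:
  p_0/q_0 = 38/1
  p_1/q_1 = 39/1
  p_2/q_2 = 974/25
  p_3/q_3 = 1013/26
  p_4/q_4 = 77962/2001
  p_5/q_5 = 78975/2027
  p_6/q_6 = 1973362/50649
q_5 = 2027 ≤ 4788 < 50649 = q_6, so the answer is 78975/2027.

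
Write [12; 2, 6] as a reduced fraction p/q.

Using pₖ = aₖpₖ₋₁ + pₖ₋₂ and qₖ = aₖqₖ₋₁ + qₖ₋₂:
  k=0: a=12, p=12, q=1
  k=1: a=2, p=25, q=2
  k=2: a=6, p=162, q=13

162/13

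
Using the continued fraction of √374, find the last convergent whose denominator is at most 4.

√374 = [19; 2, 1, 18, 1, 2, 38, …] (period length 6).
Convergents:
  p_0/q_0 = 19/1
  p_1/q_1 = 39/2
  p_2/q_2 = 58/3
  p_3/q_3 = 1083/56
q_2 = 3 ≤ 4 < 56 = q_3, so the answer is 58/3.

58/3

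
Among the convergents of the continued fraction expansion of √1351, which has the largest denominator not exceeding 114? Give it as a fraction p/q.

√1351 = [36; 1, 3, 10, 3, 1, 72, …] (period length 6).
Convergents:
  p_0/q_0 = 36/1
  p_1/q_1 = 37/1
  p_2/q_2 = 147/4
  p_3/q_3 = 1507/41
  p_4/q_4 = 4668/127
q_3 = 41 ≤ 114 < 127 = q_4, so the answer is 1507/41.

1507/41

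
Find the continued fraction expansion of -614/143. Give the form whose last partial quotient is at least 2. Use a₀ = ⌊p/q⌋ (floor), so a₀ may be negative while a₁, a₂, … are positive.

-614 = -5·143 + 101
143 = 1·101 + 42
101 = 2·42 + 17
42 = 2·17 + 8
17 = 2·8 + 1
8 = 8·1 + 0  (stop)
So -614/143 = [-5; 1, 2, 2, 2, 8].

[-5; 1, 2, 2, 2, 8]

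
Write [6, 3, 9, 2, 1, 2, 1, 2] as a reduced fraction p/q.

Using pₖ = aₖpₖ₋₁ + pₖ₋₂ and qₖ = aₖqₖ₋₁ + qₖ₋₂:
  k=0: a=6, p=6, q=1
  k=1: a=3, p=19, q=3
  k=2: a=9, p=177, q=28
  k=3: a=2, p=373, q=59
  k=4: a=1, p=550, q=87
  k=5: a=2, p=1473, q=233
  k=6: a=1, p=2023, q=320
  k=7: a=2, p=5519, q=873

5519/873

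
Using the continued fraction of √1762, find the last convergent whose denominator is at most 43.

√1762 = [41; 1, 40, 1, 82, …] (period length 4).
Convergents:
  p_0/q_0 = 41/1
  p_1/q_1 = 42/1
  p_2/q_2 = 1721/41
  p_3/q_3 = 1763/42
  p_4/q_4 = 146287/3485
q_3 = 42 ≤ 43 < 3485 = q_4, so the answer is 1763/42.

1763/42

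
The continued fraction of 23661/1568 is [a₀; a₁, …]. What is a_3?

3

23661 = 15·1568 + 141   →  a_0 = 15
1568 = 11·141 + 17   →  a_1 = 11
141 = 8·17 + 5   →  a_2 = 8
17 = 3·5 + 2   →  a_3 = 3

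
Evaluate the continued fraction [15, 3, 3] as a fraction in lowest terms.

Using pₖ = aₖpₖ₋₁ + pₖ₋₂ and qₖ = aₖqₖ₋₁ + qₖ₋₂:
  k=0: a=15, p=15, q=1
  k=1: a=3, p=46, q=3
  k=2: a=3, p=153, q=10

153/10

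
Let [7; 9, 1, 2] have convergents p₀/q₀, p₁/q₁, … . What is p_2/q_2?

Using pₖ = aₖpₖ₋₁ + pₖ₋₂, qₖ = aₖqₖ₋₁ + qₖ₋₂ (with p₋₁=1, p₋₂=0, q₋₁=0, q₋₂=1):
  k=0: a=7, p=7, q=1
  k=1: a=9, p=64, q=9
  k=2: a=1, p=71, q=10

71/10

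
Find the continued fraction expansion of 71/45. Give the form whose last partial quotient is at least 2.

[1; 1, 1, 2, 1, 2, 2]

71 = 1*45 + 26
45 = 1*26 + 19
26 = 1*19 + 7
19 = 2*7 + 5
7 = 1*5 + 2
5 = 2*2 + 1
2 = 2*1 + 0  (stop)
So 71/45 = [1; 1, 1, 2, 1, 2, 2].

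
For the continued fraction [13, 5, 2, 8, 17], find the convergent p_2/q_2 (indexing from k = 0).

145/11

Using pₖ = aₖpₖ₋₁ + pₖ₋₂, qₖ = aₖqₖ₋₁ + qₖ₋₂ (with p₋₁=1, p₋₂=0, q₋₁=0, q₋₂=1):
  k=0: a=13, p=13, q=1
  k=1: a=5, p=66, q=5
  k=2: a=2, p=145, q=11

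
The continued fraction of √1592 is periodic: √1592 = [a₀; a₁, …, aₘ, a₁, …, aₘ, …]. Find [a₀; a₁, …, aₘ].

[39; 1, 8, 1, 78]

a₀ = ⌊√1592⌋ = 39.
With m₀=0, d₀=1 and mₖ₊₁ = dₖaₖ − mₖ, dₖ₊₁ = (n − mₖ₊₁²)/dₖ, aₖ₊₁ = ⌊(a₀+mₖ₊₁)/dₖ₊₁⌋:
  k=1: m=39, d=71, a=1
  k=2: m=32, d=8, a=8
  k=3: m=32, d=71, a=1
  k=4: m=39, d=1, a=78
d=1 and a=2a₀=78 at k=4, so the next step gives (m, d) = (39, 71) again — its k=1 value — and the period has length 4.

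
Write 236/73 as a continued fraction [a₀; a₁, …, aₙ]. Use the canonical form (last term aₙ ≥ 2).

[3; 4, 3, 2, 2]

236 = 3*73 + 17
73 = 4*17 + 5
17 = 3*5 + 2
5 = 2*2 + 1
2 = 2*1 + 0  (stop)
So 236/73 = [3; 4, 3, 2, 2].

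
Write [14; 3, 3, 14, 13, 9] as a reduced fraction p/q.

Using pₖ = aₖpₖ₋₁ + pₖ₋₂ and qₖ = aₖqₖ₋₁ + qₖ₋₂:
  k=0: a=14, p=14, q=1
  k=1: a=3, p=43, q=3
  k=2: a=3, p=143, q=10
  k=3: a=14, p=2045, q=143
  k=4: a=13, p=26728, q=1869
  k=5: a=9, p=242597, q=16964

242597/16964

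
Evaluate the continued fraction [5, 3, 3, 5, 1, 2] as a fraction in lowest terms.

Fold from the inside: start with 2/1.
  1 + 1/2 = 3/2
  5 + 2/3 = 17/3
  3 + 3/17 = 54/17
  3 + 17/54 = 179/54
  5 + 54/179 = 949/179

949/179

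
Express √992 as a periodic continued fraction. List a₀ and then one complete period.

[31; 2, 62]

a₀ = ⌊√992⌋ = 31.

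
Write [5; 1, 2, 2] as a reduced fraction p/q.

Using pₖ = aₖpₖ₋₁ + pₖ₋₂ and qₖ = aₖqₖ₋₁ + qₖ₋₂:
  k=0: a=5, p=5, q=1
  k=1: a=1, p=6, q=1
  k=2: a=2, p=17, q=3
  k=3: a=2, p=40, q=7

40/7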